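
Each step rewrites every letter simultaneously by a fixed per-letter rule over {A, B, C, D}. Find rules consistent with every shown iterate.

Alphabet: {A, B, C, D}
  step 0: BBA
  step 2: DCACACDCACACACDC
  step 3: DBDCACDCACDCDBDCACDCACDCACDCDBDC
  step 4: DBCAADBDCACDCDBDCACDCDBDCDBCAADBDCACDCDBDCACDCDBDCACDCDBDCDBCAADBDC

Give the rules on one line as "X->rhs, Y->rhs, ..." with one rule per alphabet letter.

  step 3 ⇒ step 4: DBDCACDCACDCDBDCACDCACDCACDCDBDC ⇒ DB·CAA·DB·DC·AC·DC·DB·DC·AC·DC·DB·DC·DB·CAA·DB·DC·AC·DC·DB·DC·AC·DC·DB·DC·AC·DC·DB·DC·DB·CAA·DB·DC
    A ↦ AC
    B ↦ CAA
    C ↦ DC
    D ↦ DB

A->AC, B->CAA, C->DC, D->DB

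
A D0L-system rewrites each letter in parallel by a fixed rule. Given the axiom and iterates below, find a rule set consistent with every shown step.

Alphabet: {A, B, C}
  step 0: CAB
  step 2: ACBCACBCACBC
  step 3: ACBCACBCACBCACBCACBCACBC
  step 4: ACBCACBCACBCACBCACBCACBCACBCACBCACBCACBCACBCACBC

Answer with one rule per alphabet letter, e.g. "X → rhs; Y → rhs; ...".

  step 3 ⇒ step 4: ACBCACBCACBCACBCACBCACBC ⇒ AC·BC·AC·BC·AC·BC·AC·BC·AC·BC·AC·BC·AC·BC·AC·BC·AC·BC·AC·BC·AC·BC·AC·BC
    A ↦ AC
    B ↦ AC
    C ↦ BC

A->AC, B->AC, C->BC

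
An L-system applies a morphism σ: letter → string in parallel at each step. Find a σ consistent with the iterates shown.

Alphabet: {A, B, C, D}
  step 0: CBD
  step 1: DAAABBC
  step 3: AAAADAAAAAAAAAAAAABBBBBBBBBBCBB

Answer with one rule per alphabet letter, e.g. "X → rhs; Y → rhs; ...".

A->BB, B->AA, C->DA, D->BBC

  step 0 ⇒ step 1: CBD ⇒ DA·AA·BBC
    B ↦ AA
    C ↦ DA
    D ↦ BBC
    A ↦ BB  (constrained at step 1)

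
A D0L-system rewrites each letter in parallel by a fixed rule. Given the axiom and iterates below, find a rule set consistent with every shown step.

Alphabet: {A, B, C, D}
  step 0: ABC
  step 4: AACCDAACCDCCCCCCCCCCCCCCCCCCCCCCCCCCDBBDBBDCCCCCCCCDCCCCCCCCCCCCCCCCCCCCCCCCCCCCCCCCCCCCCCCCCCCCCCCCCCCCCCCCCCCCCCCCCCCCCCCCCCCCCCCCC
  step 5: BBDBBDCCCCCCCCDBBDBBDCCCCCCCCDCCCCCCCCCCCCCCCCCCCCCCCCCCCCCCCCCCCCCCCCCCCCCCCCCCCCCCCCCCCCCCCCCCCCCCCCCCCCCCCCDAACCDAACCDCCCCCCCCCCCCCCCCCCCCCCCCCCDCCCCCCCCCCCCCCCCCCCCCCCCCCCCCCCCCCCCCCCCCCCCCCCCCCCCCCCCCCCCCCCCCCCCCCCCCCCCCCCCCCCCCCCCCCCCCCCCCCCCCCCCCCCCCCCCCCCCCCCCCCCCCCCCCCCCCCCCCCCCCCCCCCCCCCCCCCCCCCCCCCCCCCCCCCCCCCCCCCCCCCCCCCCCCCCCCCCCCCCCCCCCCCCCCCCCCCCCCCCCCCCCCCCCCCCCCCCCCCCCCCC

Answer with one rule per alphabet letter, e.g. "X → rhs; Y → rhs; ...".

A->BBD, B->A, C->CCC, D->CCD

  step 4 ⇒ step 5: AACCDAACCDCCCCCCCCCCCCCCCCCCCCCCCCCCDBBDBBDCCCCCCCCDCCCCCCCCCCCCCCCCCCCCCCCCCCCCCCCCCCCCCCCCCCCCCCCCCCCCCCCCCCCCCCCCCCCCCCCCCCCCCCCCC ⇒ BBD·BBD·CCC·CCC·CCD·BBD·BBD·CCC·CCC·CCD·CCC·CCC·CCC·CCC·CCC·CCC·CCC·CCC·CCC·CCC·CCC·CCC·CCC·CCC·CCC·CCC·CCC·CCC·CCC·CCC·CCC·CCC·CCC·CCC·CCC·CCC·CCD·A·A·CCD·A·A·CCD·CCC·CCC·CCC·CCC·CCC·CCC·CCC·CCC·CCD·CCC·CCC·CCC·CCC·CCC·CCC·CCC·CCC·CCC·CCC·CCC·CCC·CCC·CCC·CCC·CCC·CCC·CCC·CCC·CCC·CCC·CCC·CCC·CCC·CCC·CCC·CCC·CCC·CCC·CCC·CCC·CCC·CCC·CCC·CCC·CCC·CCC·CCC·CCC·CCC·CCC·CCC·CCC·CCC·CCC·CCC·CCC·CCC·CCC·CCC·CCC·CCC·CCC·CCC·CCC·CCC·CCC·CCC·CCC·CCC·CCC·CCC·CCC·CCC·CCC·CCC·CCC·CCC·CCC·CCC·CCC·CCC·CCC·CCC·CCC·CCC·CCC·CCC·CCC·CCC·CCC
    A ↦ BBD
    B ↦ A
    C ↦ CCC
    D ↦ CCD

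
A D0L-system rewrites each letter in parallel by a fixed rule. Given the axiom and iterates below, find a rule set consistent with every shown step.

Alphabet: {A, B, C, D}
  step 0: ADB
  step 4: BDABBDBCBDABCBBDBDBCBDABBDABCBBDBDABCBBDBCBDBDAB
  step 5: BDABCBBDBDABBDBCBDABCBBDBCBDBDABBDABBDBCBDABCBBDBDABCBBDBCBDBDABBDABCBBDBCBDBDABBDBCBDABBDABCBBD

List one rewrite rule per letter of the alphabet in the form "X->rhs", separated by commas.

A->CB, B->BD, C->BC, D->AB

  step 4 ⇒ step 5: BDABBDBCBDABCBBDBDBCBDABBDABCBBDBDABCBBDBCBDBDAB ⇒ BD·AB·CB·BD·BD·AB·BD·BC·BD·AB·CB·BD·BC·BD·BD·AB·BD·AB·BD·BC·BD·AB·CB·BD·BD·AB·CB·BD·BC·BD·BD·AB·BD·AB·CB·BD·BC·BD·BD·AB·BD·BC·BD·AB·BD·AB·CB·BD
    A ↦ CB
    B ↦ BD
    C ↦ BC
    D ↦ AB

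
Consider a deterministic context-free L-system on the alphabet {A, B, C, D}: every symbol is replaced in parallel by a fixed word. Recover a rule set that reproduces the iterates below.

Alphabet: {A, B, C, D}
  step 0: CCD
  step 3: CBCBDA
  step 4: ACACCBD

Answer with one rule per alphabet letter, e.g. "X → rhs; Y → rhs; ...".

A->D, B->C, C->A, D->CB

  step 3 ⇒ step 4: CBCBDA ⇒ A·C·A·C·CB·D
    A ↦ D
    B ↦ C
    C ↦ A
    D ↦ CB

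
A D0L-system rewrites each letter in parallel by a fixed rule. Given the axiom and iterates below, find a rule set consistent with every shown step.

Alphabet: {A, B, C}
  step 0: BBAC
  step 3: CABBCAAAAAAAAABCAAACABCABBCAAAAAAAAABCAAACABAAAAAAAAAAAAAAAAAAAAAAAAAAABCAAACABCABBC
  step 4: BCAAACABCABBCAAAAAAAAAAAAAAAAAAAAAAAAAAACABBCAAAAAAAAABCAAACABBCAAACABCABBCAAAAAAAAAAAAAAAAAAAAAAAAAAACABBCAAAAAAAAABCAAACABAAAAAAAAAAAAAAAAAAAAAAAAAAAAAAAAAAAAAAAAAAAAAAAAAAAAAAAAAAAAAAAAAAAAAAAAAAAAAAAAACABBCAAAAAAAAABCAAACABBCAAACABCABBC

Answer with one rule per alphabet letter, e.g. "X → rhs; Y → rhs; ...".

A->AAA, B->CAB, C->BC

  step 3 ⇒ step 4: CABBCAAAAAAAAABCAAACABCABBCAAAAAAAAABCAAACABAAAAAAAAAAAAAAAAAAAAAAAAAAABCAAACABCABBC ⇒ BC·AAA·CAB·CAB·BC·AAA·AAA·AAA·AAA·AAA·AAA·AAA·AAA·AAA·CAB·BC·AAA·AAA·AAA·BC·AAA·CAB·BC·AAA·CAB·CAB·BC·AAA·AAA·AAA·AAA·AAA·AAA·AAA·AAA·AAA·CAB·BC·AAA·AAA·AAA·BC·AAA·CAB·AAA·AAA·AAA·AAA·AAA·AAA·AAA·AAA·AAA·AAA·AAA·AAA·AAA·AAA·AAA·AAA·AAA·AAA·AAA·AAA·AAA·AAA·AAA·AAA·AAA·AAA·AAA·CAB·BC·AAA·AAA·AAA·BC·AAA·CAB·BC·AAA·CAB·CAB·BC
    A ↦ AAA
    B ↦ CAB
    C ↦ BC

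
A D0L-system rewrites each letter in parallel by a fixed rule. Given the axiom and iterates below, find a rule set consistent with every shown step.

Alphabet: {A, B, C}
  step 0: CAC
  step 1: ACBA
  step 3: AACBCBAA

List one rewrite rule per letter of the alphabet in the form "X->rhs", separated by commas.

A->CB, B->A, C->A

  step 0 ⇒ step 1: CAC ⇒ A·CB·A
    A ↦ CB
    C ↦ A
    B ↦ A  (constrained at step 1)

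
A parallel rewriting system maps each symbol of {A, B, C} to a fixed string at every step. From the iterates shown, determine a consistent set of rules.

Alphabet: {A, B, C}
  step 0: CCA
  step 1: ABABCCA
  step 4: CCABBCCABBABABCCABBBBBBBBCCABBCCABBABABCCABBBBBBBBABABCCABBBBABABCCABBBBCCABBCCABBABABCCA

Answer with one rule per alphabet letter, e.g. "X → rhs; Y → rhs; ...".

A->CCA, B->BB, C->AB

  step 0 ⇒ step 1: CCA ⇒ AB·AB·CCA
    A ↦ CCA
    C ↦ AB
    B ↦ BB  (constrained at step 1)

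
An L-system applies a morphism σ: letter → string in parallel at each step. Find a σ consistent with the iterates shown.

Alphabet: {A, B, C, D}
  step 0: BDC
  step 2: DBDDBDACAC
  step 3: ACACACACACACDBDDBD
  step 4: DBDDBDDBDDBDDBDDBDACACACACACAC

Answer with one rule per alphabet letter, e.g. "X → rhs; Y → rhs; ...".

  step 3 ⇒ step 4: ACACACACACACDBDDBD ⇒ D·BD·D·BD·D·BD·D·BD·D·BD·D·BD·AC·AC·AC·AC·AC·AC
    A ↦ D
    B ↦ AC
    C ↦ BD
    D ↦ AC

A->D, B->AC, C->BD, D->AC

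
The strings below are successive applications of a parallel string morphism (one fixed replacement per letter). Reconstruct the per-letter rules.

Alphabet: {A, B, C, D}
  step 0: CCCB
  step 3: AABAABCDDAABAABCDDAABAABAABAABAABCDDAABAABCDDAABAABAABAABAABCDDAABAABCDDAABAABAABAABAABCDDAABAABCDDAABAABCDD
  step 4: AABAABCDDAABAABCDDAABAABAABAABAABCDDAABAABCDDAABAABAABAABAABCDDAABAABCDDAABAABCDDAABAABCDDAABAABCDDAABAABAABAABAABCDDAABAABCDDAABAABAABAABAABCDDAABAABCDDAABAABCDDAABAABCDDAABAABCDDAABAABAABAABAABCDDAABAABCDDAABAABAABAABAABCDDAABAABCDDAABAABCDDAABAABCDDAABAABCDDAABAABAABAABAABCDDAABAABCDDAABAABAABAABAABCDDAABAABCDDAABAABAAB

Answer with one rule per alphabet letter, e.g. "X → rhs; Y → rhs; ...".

A->AAB, B->CDD, C->AAB, D->AAB

  step 3 ⇒ step 4: AABAABCDDAABAABCDDAABAABAABAABAABCDDAABAABCDDAABAABAABAABAABCDDAABAABCDDAABAABAABAABAABCDDAABAABCDDAABAABCDD ⇒ AAB·AAB·CDD·AAB·AAB·CDD·AAB·AAB·AAB·AAB·AAB·CDD·AAB·AAB·CDD·AAB·AAB·AAB·AAB·AAB·CDD·AAB·AAB·CDD·AAB·AAB·CDD·AAB·AAB·CDD·AAB·AAB·CDD·AAB·AAB·AAB·AAB·AAB·CDD·AAB·AAB·CDD·AAB·AAB·AAB·AAB·AAB·CDD·AAB·AAB·CDD·AAB·AAB·CDD·AAB·AAB·CDD·AAB·AAB·CDD·AAB·AAB·AAB·AAB·AAB·CDD·AAB·AAB·CDD·AAB·AAB·AAB·AAB·AAB·CDD·AAB·AAB·CDD·AAB·AAB·CDD·AAB·AAB·CDD·AAB·AAB·CDD·AAB·AAB·AAB·AAB·AAB·CDD·AAB·AAB·CDD·AAB·AAB·AAB·AAB·AAB·CDD·AAB·AAB·CDD·AAB·AAB·AAB
    A ↦ AAB
    B ↦ CDD
    C ↦ AAB
    D ↦ AAB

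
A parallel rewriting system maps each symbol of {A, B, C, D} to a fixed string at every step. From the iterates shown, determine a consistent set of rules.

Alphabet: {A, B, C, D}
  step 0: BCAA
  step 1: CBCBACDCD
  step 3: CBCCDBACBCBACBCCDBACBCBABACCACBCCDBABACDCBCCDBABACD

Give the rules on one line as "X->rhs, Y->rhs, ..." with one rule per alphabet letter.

A->CD, B->CBC, C->BA, D->CCA

  step 0 ⇒ step 1: BCAA ⇒ CBC·BA·CD·CD
    A ↦ CD
    B ↦ CBC
    C ↦ BA
    D ↦ CCA  (constrained at step 1)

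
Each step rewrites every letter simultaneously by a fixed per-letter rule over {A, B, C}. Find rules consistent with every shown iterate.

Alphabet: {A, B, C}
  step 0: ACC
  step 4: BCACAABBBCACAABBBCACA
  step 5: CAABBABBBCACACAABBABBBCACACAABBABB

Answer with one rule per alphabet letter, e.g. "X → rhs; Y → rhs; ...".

  step 4 ⇒ step 5: BCACAABBBCACAABBBCACA ⇒ CA·AB·B·AB·B·B·CA·CA·CA·AB·B·AB·B·B·CA·CA·CA·AB·B·AB·B
    A ↦ B
    B ↦ CA
    C ↦ AB

A->B, B->CA, C->AB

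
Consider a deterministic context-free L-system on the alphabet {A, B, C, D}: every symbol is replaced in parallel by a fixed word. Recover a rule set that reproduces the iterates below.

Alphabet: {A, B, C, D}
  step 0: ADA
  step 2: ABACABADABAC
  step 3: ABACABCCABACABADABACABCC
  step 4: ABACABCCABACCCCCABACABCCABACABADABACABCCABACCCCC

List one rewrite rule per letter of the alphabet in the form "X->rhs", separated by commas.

A->AB, B->AC, C->CC, D->AD

  step 3 ⇒ step 4: ABACABCCABACABADABACABCC ⇒ AB·AC·AB·CC·AB·AC·CC·CC·AB·AC·AB·CC·AB·AC·AB·AD·AB·AC·AB·CC·AB·AC·CC·CC
    A ↦ AB
    B ↦ AC
    C ↦ CC
    D ↦ AD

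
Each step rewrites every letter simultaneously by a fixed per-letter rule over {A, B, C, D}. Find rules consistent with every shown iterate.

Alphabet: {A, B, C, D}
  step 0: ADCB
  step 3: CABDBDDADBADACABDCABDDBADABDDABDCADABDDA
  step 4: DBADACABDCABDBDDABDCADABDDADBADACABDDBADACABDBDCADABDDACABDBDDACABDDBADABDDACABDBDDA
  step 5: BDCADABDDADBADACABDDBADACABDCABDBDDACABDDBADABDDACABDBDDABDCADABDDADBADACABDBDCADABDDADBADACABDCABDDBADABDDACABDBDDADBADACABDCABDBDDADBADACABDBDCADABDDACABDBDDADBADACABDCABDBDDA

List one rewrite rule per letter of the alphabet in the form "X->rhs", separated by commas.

A->DA, B->CA, C->DBA, D->BD

  step 4 ⇒ step 5: DBADACABDCABDBDDABDCADABDDADBADACABDDBADACABDBDCADABDDACABDBDDACABDDBADABDDACABDBDDA ⇒ BD·CA·DA·BD·DA·DBA·DA·CA·BD·DBA·DA·CA·BD·CA·BD·BD·DA·CA·BD·DBA·DA·BD·DA·CA·BD·BD·DA·BD·CA·DA·BD·DA·DBA·DA·CA·BD·BD·CA·DA·BD·DA·DBA·DA·CA·BD·CA·BD·DBA·DA·BD·DA·CA·BD·BD·DA·DBA·DA·CA·BD·CA·BD·BD·DA·DBA·DA·CA·BD·BD·CA·DA·BD·DA·CA·BD·BD·DA·DBA·DA·CA·BD·CA·BD·BD·DA
    A ↦ DA
    B ↦ CA
    C ↦ DBA
    D ↦ BD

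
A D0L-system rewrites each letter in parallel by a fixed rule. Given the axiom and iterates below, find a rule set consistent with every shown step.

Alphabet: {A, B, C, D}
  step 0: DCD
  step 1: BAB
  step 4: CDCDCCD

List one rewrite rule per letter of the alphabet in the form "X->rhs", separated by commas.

  step 0 ⇒ step 1: DCD ⇒ B·A·B
    C ↦ A
    D ↦ B
    A ↦ CD  (constrained at step 1)
    B ↦ C  (constrained at step 1)

A->CD, B->C, C->A, D->B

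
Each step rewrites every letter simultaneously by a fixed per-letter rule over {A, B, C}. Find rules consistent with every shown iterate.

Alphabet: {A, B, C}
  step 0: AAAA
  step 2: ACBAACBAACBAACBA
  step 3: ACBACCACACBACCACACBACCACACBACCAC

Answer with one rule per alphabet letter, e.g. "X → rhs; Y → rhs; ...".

A->AC, B->CC, C->BA

  step 2 ⇒ step 3: ACBAACBAACBAACBA ⇒ AC·BA·CC·AC·AC·BA·CC·AC·AC·BA·CC·AC·AC·BA·CC·AC
    A ↦ AC
    B ↦ CC
    C ↦ BA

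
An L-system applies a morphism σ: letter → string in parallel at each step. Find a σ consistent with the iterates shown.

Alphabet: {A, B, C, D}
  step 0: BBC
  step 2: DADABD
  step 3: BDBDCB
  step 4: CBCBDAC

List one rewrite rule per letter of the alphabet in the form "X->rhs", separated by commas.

  step 3 ⇒ step 4: BDBDCB ⇒ C·B·C·B·DA·C
    B ↦ C
    C ↦ DA
    D ↦ B
  step 2 ⇒ step 3: DADABD ⇒ B·D·B·D·C·B
    A ↦ D

A->D, B->C, C->DA, D->B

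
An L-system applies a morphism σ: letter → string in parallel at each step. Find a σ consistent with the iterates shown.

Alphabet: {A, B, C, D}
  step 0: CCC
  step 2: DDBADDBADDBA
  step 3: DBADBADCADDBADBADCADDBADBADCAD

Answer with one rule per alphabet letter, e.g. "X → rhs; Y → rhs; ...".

  step 2 ⇒ step 3: DDBADDBADDBA ⇒ DBA·DBA·D·CAD·DBA·DBA·D·CAD·DBA·DBA·D·CAD
    A ↦ CAD
    B ↦ D
    D ↦ DBA
    C ↦ BD  (constrained at step 0)

A->CAD, B->D, C->BD, D->DBA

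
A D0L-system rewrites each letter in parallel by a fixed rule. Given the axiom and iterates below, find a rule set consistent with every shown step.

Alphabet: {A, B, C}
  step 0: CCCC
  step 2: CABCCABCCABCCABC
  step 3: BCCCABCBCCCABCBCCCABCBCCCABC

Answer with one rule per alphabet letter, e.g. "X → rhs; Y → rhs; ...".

A->C, B->CA, C->BC

  step 2 ⇒ step 3: CABCCABCCABCCABC ⇒ BC·C·CA·BC·BC·C·CA·BC·BC·C·CA·BC·BC·C·CA·BC
    A ↦ C
    B ↦ CA
    C ↦ BC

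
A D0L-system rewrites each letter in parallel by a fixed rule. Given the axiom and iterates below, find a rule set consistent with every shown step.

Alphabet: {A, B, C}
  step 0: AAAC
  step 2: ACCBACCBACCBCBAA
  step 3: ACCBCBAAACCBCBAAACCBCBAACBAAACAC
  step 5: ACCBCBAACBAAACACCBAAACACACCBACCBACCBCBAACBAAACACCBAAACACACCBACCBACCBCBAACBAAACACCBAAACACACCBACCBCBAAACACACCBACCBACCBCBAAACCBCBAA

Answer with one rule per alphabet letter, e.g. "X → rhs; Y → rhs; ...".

A->AC, B->AA, C->CB

  step 2 ⇒ step 3: ACCBACCBACCBCBAA ⇒ AC·CB·CB·AA·AC·CB·CB·AA·AC·CB·CB·AA·CB·AA·AC·AC
    A ↦ AC
    B ↦ AA
    C ↦ CB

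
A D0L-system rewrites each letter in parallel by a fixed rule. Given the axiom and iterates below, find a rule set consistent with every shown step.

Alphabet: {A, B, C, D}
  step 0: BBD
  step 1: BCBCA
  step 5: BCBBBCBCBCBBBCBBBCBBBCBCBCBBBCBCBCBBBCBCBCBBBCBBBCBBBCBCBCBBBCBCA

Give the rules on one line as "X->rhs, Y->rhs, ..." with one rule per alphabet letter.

A->D, B->BC, C->BB, D->A

  step 0 ⇒ step 1: BBD ⇒ BC·BC·A
    B ↦ BC
    D ↦ A
    A ↦ D  (constrained at step 1)
    C ↦ BB  (constrained at step 1)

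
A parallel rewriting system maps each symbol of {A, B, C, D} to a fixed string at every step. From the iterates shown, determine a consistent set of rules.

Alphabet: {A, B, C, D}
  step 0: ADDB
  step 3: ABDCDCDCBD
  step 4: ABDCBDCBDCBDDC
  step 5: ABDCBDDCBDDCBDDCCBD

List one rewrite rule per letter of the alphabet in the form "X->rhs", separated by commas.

  step 4 ⇒ step 5: ABDCBDCBDCBDDC ⇒ AB·D·C·BD·D·C·BD·D·C·BD·D·C·C·BD
    A ↦ AB
    B ↦ D
    C ↦ BD
    D ↦ C

A->AB, B->D, C->BD, D->C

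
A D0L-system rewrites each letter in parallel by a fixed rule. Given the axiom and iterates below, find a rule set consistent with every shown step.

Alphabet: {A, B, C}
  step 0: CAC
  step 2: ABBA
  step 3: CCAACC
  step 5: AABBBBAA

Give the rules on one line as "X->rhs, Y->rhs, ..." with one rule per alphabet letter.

A->CC, B->A, C->B

  step 2 ⇒ step 3: ABBA ⇒ CC·A·A·CC
    A ↦ CC
    B ↦ A
    C ↦ B  (constrained at step 0)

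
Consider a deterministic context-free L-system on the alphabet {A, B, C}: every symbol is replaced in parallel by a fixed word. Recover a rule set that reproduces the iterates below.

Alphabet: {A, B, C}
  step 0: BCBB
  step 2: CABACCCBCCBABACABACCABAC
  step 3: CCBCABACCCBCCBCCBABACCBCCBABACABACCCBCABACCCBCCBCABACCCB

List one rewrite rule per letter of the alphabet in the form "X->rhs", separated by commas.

  step 2 ⇒ step 3: CABACCCBCCBABACABACCABAC ⇒ CCB·C·ABA·C·CCB·CCB·CCB·ABA·CCB·CCB·ABA·C·ABA·C·CCB·C·ABA·C·CCB·CCB·C·ABA·C·CCB
    A ↦ C
    B ↦ ABA
    C ↦ CCB

A->C, B->ABA, C->CCB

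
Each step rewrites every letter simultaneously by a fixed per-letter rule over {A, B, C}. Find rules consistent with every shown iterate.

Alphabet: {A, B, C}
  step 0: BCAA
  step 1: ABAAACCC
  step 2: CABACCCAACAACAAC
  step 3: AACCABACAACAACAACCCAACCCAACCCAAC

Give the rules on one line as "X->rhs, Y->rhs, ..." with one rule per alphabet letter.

  step 2 ⇒ step 3: CABACCCAACAACAAC ⇒ AAC·C·ABA·C·AAC·AAC·AAC·C·C·AAC·C·C·AAC·C·C·AAC
    A ↦ C
    B ↦ ABA
    C ↦ AAC

A->C, B->ABA, C->AAC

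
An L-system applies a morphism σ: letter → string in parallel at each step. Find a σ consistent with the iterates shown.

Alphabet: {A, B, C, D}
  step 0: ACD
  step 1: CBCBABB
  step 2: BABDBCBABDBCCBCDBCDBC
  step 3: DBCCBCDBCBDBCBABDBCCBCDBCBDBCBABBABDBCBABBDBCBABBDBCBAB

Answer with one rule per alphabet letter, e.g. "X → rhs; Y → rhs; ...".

  step 2 ⇒ step 3: BABDBCBABDBCCBCDBCDBC ⇒ DBC·CBC·DBC·B·DBC·BAB·DBC·CBC·DBC·B·DBC·BAB·BAB·DBC·BAB·B·DBC·BAB·B·DBC·BAB
    A ↦ CBC
    B ↦ DBC
    C ↦ BAB
    D ↦ B

A->CBC, B->DBC, C->BAB, D->B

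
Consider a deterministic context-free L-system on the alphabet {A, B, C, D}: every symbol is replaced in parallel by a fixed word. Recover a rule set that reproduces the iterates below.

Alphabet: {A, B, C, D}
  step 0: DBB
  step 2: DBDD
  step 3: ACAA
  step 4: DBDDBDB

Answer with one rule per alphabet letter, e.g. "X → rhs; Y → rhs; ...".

  step 3 ⇒ step 4: ACAA ⇒ DB·D·DB·DB
    A ↦ DB
    C ↦ D
  step 2 ⇒ step 3: DBDD ⇒ A·C·A·A
    B ↦ C
  step 2 ⇒ step 3: DBDD ⇒ A·C·A·A
    D ↦ A

A->DB, B->C, C->D, D->A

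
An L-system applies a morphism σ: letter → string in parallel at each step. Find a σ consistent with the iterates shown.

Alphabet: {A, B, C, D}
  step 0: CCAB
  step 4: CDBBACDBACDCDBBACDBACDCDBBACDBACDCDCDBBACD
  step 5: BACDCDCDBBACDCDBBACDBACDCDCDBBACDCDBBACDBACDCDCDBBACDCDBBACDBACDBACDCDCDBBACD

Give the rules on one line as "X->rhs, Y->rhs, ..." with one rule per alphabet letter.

A->B, B->CD, C->BA, D->CD

  step 4 ⇒ step 5: CDBBACDBACDCDBBACDBACDCDBBACDBACDCDCDBBACD ⇒ BA·CD·CD·CD·B·BA·CD·CD·B·BA·CD·BA·CD·CD·CD·B·BA·CD·CD·B·BA·CD·BA·CD·CD·CD·B·BA·CD·CD·B·BA·CD·BA·CD·BA·CD·CD·CD·B·BA·CD
    A ↦ B
    B ↦ CD
    C ↦ BA
    D ↦ CD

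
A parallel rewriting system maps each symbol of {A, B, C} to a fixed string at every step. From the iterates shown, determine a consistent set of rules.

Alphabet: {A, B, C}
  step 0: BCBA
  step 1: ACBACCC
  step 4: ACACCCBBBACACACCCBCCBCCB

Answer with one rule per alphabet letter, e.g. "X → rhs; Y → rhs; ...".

A->CC, B->AC, C->B

  step 0 ⇒ step 1: BCBA ⇒ AC·B·AC·CC
    A ↦ CC
    B ↦ AC
    C ↦ B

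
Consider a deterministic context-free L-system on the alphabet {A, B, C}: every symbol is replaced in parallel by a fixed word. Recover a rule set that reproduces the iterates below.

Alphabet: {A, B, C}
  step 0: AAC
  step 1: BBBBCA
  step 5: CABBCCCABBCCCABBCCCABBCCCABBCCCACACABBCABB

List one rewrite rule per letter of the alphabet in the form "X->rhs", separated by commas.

  step 0 ⇒ step 1: AAC ⇒ BB·BB·CA
    A ↦ BB
    C ↦ CA
    B ↦ C  (constrained at step 1)

A->BB, B->C, C->CA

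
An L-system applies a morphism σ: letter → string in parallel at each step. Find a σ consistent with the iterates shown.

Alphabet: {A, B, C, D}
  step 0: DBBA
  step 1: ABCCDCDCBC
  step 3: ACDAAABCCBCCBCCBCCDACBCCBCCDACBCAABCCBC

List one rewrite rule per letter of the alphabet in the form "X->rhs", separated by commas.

  step 0 ⇒ step 1: DBBA ⇒ ABC·CD·CD·CBC
    A ↦ CBC
    B ↦ CD
    D ↦ ABC
    C ↦ A  (constrained at step 1)

A->CBC, B->CD, C->A, D->ABC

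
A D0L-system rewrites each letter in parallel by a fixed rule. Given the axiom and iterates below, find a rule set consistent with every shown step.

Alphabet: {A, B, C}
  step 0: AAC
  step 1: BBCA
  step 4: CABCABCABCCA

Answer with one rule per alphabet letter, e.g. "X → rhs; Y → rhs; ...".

  step 0 ⇒ step 1: AAC ⇒ B·B·CA
    A ↦ B
    C ↦ CA
    B ↦ C  (constrained at step 1)

A->B, B->C, C->CA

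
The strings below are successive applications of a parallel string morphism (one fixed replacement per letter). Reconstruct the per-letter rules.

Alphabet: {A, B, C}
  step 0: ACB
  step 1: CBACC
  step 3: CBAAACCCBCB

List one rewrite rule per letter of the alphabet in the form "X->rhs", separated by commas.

  step 0 ⇒ step 1: ACB ⇒ CB·A·CC
    A ↦ CB
    B ↦ CC
    C ↦ A

A->CB, B->CC, C->A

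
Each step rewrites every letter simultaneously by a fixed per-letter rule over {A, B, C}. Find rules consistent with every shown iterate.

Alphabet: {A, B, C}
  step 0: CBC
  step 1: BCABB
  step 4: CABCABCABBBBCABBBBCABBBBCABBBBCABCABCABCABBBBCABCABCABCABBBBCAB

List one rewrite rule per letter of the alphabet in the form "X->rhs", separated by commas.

  step 0 ⇒ step 1: CBC ⇒ B·CAB·B
    B ↦ CAB
    C ↦ B
    A ↦ BB  (constrained at step 1)

A->BB, B->CAB, C->B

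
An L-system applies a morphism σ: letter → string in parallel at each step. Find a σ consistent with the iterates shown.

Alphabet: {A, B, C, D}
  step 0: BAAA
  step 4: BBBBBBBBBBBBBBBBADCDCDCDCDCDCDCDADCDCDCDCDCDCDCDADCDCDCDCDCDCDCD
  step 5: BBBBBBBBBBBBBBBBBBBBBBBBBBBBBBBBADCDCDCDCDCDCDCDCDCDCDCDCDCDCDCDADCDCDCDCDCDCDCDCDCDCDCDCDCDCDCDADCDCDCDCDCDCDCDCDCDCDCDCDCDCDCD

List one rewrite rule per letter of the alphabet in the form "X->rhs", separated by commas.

A->AD, B->BB, C->CD, D->CD

  step 4 ⇒ step 5: BBBBBBBBBBBBBBBBADCDCDCDCDCDCDCDADCDCDCDCDCDCDCDADCDCDCDCDCDCDCD ⇒ BB·BB·BB·BB·BB·BB·BB·BB·BB·BB·BB·BB·BB·BB·BB·BB·AD·CD·CD·CD·CD·CD·CD·CD·CD·CD·CD·CD·CD·CD·CD·CD·AD·CD·CD·CD·CD·CD·CD·CD·CD·CD·CD·CD·CD·CD·CD·CD·AD·CD·CD·CD·CD·CD·CD·CD·CD·CD·CD·CD·CD·CD·CD·CD
    A ↦ AD
    B ↦ BB
    C ↦ CD
    D ↦ CD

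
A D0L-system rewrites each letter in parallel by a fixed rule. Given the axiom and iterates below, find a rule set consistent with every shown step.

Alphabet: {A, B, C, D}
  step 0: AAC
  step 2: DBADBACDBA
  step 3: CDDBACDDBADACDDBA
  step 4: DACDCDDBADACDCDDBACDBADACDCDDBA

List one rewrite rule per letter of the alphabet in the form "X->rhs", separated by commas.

A->BA, B->D, C->DA, D->CD

  step 3 ⇒ step 4: CDDBACDDBADACDDBA ⇒ DA·CD·CD·D·BA·DA·CD·CD·D·BA·CD·BA·DA·CD·CD·D·BA
    A ↦ BA
    B ↦ D
    C ↦ DA
    D ↦ CD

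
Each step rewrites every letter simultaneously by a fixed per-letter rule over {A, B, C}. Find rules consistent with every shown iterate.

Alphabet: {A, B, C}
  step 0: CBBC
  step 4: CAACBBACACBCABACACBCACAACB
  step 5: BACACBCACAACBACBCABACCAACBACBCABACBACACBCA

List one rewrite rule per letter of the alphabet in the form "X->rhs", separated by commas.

A->AC, B->CA, C->B

  step 4 ⇒ step 5: CAACBBACACBCABACACBCACAACB ⇒ B·AC·AC·B·CA·CA·AC·B·AC·B·CA·B·AC·CA·AC·B·AC·B·CA·B·AC·B·AC·AC·B·CA
    A ↦ AC
    B ↦ CA
    C ↦ B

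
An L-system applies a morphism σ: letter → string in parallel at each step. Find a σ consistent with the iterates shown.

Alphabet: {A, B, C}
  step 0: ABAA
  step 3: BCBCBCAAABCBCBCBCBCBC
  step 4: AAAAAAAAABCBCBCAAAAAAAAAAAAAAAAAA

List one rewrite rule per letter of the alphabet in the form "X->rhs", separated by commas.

A->BC, B->A, C->AA

  step 3 ⇒ step 4: BCBCBCAAABCBCBCBCBCBC ⇒ A·AA·A·AA·A·AA·BC·BC·BC·A·AA·A·AA·A·AA·A·AA·A·AA·A·AA
    A ↦ BC
    B ↦ A
    C ↦ AA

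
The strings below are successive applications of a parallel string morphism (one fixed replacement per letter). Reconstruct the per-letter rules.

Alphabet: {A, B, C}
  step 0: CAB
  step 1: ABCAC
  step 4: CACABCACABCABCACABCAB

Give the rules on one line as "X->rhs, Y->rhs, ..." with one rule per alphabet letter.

A->C, B->AC, C->AB

  step 0 ⇒ step 1: CAB ⇒ AB·C·AC
    A ↦ C
    B ↦ AC
    C ↦ AB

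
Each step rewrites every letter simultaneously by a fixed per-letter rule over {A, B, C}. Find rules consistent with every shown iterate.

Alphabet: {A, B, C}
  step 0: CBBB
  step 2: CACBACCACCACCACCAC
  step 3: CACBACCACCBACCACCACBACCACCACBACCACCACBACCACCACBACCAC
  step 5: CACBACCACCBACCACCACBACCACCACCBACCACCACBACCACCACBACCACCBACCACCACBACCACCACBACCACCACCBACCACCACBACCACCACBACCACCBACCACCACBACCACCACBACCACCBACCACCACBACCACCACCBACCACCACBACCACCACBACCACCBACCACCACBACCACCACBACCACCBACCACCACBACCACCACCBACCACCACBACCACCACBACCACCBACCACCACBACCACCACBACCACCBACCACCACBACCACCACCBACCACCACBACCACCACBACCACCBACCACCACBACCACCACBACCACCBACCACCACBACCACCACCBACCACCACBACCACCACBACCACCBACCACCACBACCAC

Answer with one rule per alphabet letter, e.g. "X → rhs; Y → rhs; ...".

  step 2 ⇒ step 3: CACBACCACCACCACCAC ⇒ CAC·BAC·CAC·C·BAC·CAC·CAC·BAC·CAC·CAC·BAC·CAC·CAC·BAC·CAC·CAC·BAC·CAC
    A ↦ BAC
    B ↦ C
    C ↦ CAC

A->BAC, B->C, C->CAC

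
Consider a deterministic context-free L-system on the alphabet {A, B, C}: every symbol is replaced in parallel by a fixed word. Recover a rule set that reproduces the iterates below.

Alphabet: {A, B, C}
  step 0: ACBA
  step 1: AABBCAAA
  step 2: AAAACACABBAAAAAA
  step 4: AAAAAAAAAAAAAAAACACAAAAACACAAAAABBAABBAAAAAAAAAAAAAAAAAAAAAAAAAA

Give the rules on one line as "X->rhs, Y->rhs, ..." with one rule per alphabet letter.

A->AA, B->CA, C->BB

  step 1 ⇒ step 2: AABBCAAA ⇒ AA·AA·CA·CA·BB·AA·AA·AA
    A ↦ AA
    B ↦ CA
    C ↦ BB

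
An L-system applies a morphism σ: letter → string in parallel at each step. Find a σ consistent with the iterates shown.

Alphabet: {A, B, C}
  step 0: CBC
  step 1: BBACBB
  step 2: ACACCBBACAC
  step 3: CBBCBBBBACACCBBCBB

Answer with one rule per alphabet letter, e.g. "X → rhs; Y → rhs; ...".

  step 2 ⇒ step 3: ACACCBBACAC ⇒ C·BB·C·BB·BB·AC·AC·C·BB·C·BB
    A ↦ C
    B ↦ AC
    C ↦ BB

A->C, B->AC, C->BB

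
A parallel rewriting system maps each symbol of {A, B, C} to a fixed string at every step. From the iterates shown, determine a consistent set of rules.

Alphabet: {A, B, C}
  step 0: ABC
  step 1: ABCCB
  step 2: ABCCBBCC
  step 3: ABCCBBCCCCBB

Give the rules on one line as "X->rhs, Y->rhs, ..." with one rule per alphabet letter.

A->AB, B->CC, C->B

  step 2 ⇒ step 3: ABCCBBCC ⇒ AB·CC·B·B·CC·CC·B·B
    A ↦ AB
    B ↦ CC
    C ↦ B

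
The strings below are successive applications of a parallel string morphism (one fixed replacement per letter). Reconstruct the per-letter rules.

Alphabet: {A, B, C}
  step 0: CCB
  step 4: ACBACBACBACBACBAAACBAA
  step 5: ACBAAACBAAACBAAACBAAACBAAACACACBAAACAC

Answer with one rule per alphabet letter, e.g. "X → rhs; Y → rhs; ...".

  step 4 ⇒ step 5: ACBACBACBACBACBAAACBAA ⇒ AC·B·AA·AC·B·AA·AC·B·AA·AC·B·AA·AC·B·AA·AC·AC·AC·B·AA·AC·AC
    A ↦ AC
    B ↦ AA
    C ↦ B

A->AC, B->AA, C->B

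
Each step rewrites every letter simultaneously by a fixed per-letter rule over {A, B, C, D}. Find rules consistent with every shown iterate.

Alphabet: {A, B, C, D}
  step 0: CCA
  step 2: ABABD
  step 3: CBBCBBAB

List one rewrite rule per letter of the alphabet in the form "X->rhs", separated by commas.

  step 2 ⇒ step 3: ABABD ⇒ C·BB·C·BB·AB
    A ↦ C
    B ↦ BB
    D ↦ AB
    C ↦ D  (constrained at step 0)

A->C, B->BB, C->D, D->AB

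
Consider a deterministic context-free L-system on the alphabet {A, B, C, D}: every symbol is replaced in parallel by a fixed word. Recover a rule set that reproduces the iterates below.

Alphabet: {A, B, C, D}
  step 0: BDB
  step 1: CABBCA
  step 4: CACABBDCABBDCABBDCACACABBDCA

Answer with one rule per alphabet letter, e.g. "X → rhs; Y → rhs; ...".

A->CA, B->CA, C->D, D->BB

  step 0 ⇒ step 1: BDB ⇒ CA·BB·CA
    B ↦ CA
    D ↦ BB
    A ↦ CA  (constrained at step 1)
    C ↦ D  (constrained at step 1)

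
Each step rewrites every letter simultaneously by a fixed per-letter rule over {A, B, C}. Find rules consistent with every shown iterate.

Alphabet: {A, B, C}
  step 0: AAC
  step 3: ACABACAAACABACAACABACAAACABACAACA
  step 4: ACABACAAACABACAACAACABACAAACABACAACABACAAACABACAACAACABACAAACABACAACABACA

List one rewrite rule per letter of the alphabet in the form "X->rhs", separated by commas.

A->ACA, B->A, C->B

  step 3 ⇒ step 4: ACABACAAACABACAACABACAAACABACAACA ⇒ ACA·B·ACA·A·ACA·B·ACA·ACA·ACA·B·ACA·A·ACA·B·ACA·ACA·B·ACA·A·ACA·B·ACA·ACA·ACA·B·ACA·A·ACA·B·ACA·ACA·B·ACA
    A ↦ ACA
    B ↦ A
    C ↦ B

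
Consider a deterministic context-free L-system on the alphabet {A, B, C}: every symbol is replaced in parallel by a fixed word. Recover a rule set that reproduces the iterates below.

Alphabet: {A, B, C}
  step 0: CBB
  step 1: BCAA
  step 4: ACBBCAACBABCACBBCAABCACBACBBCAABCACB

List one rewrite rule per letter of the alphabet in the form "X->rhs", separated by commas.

A->ACB, B->A, C->BC

  step 0 ⇒ step 1: CBB ⇒ BC·A·A
    B ↦ A
    C ↦ BC
    A ↦ ACB  (constrained at step 1)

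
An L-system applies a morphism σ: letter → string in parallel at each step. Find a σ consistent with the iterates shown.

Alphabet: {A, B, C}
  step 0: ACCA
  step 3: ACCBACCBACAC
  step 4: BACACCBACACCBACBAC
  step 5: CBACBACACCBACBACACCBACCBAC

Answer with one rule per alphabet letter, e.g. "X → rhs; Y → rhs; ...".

A->B, B->C, C->AC

  step 4 ⇒ step 5: BACACCBACACCBACBAC ⇒ C·B·AC·B·AC·AC·C·B·AC·B·AC·AC·C·B·AC·C·B·AC
    A ↦ B
    B ↦ C
    C ↦ AC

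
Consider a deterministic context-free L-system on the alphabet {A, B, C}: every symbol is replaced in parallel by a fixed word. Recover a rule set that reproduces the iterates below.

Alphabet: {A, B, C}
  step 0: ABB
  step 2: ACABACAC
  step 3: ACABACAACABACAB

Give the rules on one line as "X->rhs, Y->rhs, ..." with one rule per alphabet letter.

A->AC, B->A, C->AB

  step 2 ⇒ step 3: ACABACAC ⇒ AC·AB·AC·A·AC·AB·AC·AB
    A ↦ AC
    B ↦ A
    C ↦ AB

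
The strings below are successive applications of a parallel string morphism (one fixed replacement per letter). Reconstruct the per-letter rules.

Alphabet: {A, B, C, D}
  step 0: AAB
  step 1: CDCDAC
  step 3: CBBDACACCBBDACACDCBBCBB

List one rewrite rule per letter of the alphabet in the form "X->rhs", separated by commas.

A->CD, B->AC, C->D, D->CBB

  step 0 ⇒ step 1: AAB ⇒ CD·CD·AC
    A ↦ CD
    B ↦ AC
    C ↦ D  (constrained at step 1)
    D ↦ CBB  (constrained at step 1)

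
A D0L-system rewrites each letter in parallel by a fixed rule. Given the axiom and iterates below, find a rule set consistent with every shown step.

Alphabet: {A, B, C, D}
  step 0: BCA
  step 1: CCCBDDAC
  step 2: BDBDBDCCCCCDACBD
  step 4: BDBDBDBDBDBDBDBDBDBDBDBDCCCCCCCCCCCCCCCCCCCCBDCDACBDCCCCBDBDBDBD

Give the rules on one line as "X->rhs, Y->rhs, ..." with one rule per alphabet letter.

  step 1 ⇒ step 2: CCCBDDAC ⇒ BD·BD·BD·CCC·C·C·DAC·BD
    A ↦ DAC
    B ↦ CCC
    C ↦ BD
    D ↦ C

A->DAC, B->CCC, C->BD, D->C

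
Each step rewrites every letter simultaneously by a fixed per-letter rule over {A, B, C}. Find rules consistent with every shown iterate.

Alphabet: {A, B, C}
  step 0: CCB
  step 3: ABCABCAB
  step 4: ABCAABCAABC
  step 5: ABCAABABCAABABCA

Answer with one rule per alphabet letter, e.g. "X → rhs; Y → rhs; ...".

A->AB, B->C, C->A

  step 4 ⇒ step 5: ABCAABCAABC ⇒ AB·C·A·AB·AB·C·A·AB·AB·C·A
    A ↦ AB
    B ↦ C
    C ↦ A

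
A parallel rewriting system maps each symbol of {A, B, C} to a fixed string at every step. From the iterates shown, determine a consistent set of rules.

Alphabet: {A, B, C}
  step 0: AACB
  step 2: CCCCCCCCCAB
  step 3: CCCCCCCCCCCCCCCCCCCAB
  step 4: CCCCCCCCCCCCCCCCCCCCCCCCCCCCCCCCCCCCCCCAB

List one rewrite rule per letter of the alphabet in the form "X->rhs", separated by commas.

  step 3 ⇒ step 4: CCCCCCCCCCCCCCCCCCCAB ⇒ CC·CC·CC·CC·CC·CC·CC·CC·CC·CC·CC·CC·CC·CC·CC·CC·CC·CC·CC·C·AB
    A ↦ C
    B ↦ AB
    C ↦ CC

A->C, B->AB, C->CC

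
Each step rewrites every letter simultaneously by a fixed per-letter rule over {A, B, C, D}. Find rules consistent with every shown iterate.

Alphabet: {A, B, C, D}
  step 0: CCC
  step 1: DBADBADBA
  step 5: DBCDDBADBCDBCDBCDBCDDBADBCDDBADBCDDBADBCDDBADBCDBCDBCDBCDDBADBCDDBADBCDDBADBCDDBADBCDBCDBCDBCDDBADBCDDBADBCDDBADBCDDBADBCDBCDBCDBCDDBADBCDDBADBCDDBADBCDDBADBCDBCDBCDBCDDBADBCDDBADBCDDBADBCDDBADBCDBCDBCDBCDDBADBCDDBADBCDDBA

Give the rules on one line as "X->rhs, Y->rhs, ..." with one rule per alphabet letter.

  step 0 ⇒ step 1: CCC ⇒ DBA·DBA·DBA
    C ↦ DBA
    A ↦ BC  (constrained at step 1)
    B ↦ D  (constrained at step 1)
    D ↦ DBC  (constrained at step 1)

A->BC, B->D, C->DBA, D->DBC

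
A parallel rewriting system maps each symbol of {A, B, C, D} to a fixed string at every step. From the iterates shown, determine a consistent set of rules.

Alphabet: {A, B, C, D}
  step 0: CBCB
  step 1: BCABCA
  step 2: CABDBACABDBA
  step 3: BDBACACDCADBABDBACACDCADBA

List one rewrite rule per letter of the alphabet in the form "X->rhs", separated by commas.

A->DBA, B->CA, C->B, D->CD

  step 2 ⇒ step 3: CABDBACABDBA ⇒ B·DBA·CA·CD·CA·DBA·B·DBA·CA·CD·CA·DBA
    A ↦ DBA
    B ↦ CA
    C ↦ B
    D ↦ CD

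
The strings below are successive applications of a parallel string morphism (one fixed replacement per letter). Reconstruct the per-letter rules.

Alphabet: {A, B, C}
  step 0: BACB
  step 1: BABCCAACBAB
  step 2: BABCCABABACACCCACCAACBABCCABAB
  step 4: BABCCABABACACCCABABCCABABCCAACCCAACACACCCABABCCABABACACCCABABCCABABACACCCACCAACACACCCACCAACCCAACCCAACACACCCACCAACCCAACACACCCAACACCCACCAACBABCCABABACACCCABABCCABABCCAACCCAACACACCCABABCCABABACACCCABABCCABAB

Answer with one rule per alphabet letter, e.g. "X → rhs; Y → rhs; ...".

  step 1 ⇒ step 2: BABCCAACBAB ⇒ BAB·CCA·BAB·AC·AC·CCA·CCA·AC·BAB·CCA·BAB
    A ↦ CCA
    B ↦ BAB
    C ↦ AC

A->CCA, B->BAB, C->AC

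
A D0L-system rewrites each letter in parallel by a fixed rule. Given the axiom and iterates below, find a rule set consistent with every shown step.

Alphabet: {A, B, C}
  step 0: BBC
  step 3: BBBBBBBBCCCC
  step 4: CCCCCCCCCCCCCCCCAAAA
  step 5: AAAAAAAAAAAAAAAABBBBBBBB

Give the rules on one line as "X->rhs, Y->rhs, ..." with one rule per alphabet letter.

  step 4 ⇒ step 5: CCCCCCCCCCCCCCCCAAAA ⇒ A·A·A·A·A·A·A·A·A·A·A·A·A·A·A·A·BB·BB·BB·BB
    A ↦ BB
    C ↦ A
  step 3 ⇒ step 4: BBBBBBBBCCCC ⇒ CC·CC·CC·CC·CC·CC·CC·CC·A·A·A·A
    B ↦ CC

A->BB, B->CC, C->A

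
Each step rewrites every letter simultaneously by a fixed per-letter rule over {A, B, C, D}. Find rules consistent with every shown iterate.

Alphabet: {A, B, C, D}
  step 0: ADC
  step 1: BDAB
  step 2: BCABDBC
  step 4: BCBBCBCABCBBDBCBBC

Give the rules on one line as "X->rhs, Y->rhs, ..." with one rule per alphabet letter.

A->BD, B->BC, C->B, D->A

  step 1 ⇒ step 2: BDAB ⇒ BC·A·BD·BC
    A ↦ BD
    B ↦ BC
    D ↦ A
  step 0 ⇒ step 1: ADC ⇒ BD·A·B
    C ↦ B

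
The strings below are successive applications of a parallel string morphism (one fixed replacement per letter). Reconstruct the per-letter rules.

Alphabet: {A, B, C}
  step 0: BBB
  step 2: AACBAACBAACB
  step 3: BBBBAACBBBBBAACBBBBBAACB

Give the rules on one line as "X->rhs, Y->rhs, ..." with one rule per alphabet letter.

  step 2 ⇒ step 3: AACBAACBAACB ⇒ BB·BB·AA·CB·BB·BB·AA·CB·BB·BB·AA·CB
    A ↦ BB
    B ↦ CB
    C ↦ AA

A->BB, B->CB, C->AA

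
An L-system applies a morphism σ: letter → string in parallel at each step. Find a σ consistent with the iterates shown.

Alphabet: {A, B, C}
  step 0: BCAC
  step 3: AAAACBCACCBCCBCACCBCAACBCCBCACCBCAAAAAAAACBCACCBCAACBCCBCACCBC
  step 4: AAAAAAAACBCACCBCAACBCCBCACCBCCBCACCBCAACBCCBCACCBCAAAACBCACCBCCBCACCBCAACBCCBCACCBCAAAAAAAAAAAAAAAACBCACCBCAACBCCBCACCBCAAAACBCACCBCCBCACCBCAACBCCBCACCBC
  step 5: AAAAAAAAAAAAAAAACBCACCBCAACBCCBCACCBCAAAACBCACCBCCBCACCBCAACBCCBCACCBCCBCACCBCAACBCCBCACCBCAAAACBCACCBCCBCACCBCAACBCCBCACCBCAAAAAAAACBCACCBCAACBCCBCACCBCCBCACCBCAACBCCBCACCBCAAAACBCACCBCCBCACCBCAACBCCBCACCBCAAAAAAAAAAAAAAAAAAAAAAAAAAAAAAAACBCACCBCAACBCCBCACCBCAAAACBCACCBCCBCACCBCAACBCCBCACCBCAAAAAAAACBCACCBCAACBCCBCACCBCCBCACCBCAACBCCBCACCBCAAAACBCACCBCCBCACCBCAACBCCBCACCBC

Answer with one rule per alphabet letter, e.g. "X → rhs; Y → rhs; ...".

  step 4 ⇒ step 5: AAAAAAAACBCACCBCAACBCCBCACCBCCBCACCBCAACBCCBCACCBCAAAACBCACCBCCBCACCBCAACBCCBCACCBCAAAAAAAAAAAAAAAACBCACCBCAACBCCBCACCBCAAAACBCACCBCCBCACCBCAACBCCBCACCBC ⇒ AA·AA·AA·AA·AA·AA·AA·AA·CBC·AC·CBC·AA·CBC·CBC·AC·CBC·AA·AA·CBC·AC·CBC·CBC·AC·CBC·AA·CBC·CBC·AC·CBC·CBC·AC·CBC·AA·CBC·CBC·AC·CBC·AA·AA·CBC·AC·CBC·CBC·AC·CBC·AA·CBC·CBC·AC·CBC·AA·AA·AA·AA·CBC·AC·CBC·AA·CBC·CBC·AC·CBC·CBC·AC·CBC·AA·CBC·CBC·AC·CBC·AA·AA·CBC·AC·CBC·CBC·AC·CBC·AA·CBC·CBC·AC·CBC·AA·AA·AA·AA·AA·AA·AA·AA·AA·AA·AA·AA·AA·AA·AA·AA·CBC·AC·CBC·AA·CBC·CBC·AC·CBC·AA·AA·CBC·AC·CBC·CBC·AC·CBC·AA·CBC·CBC·AC·CBC·AA·AA·AA·AA·CBC·AC·CBC·AA·CBC·CBC·AC·CBC·CBC·AC·CBC·AA·CBC·CBC·AC·CBC·AA·AA·CBC·AC·CBC·CBC·AC·CBC·AA·CBC·CBC·AC·CBC
    A ↦ AA
    B ↦ AC
    C ↦ CBC

A->AA, B->AC, C->CBC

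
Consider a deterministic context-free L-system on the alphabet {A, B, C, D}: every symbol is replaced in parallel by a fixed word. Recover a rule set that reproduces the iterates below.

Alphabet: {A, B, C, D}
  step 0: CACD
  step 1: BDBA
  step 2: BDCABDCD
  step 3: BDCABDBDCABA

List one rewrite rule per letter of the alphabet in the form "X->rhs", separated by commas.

A->D, B->BDC, C->B, D->A

  step 2 ⇒ step 3: BDCABDCD ⇒ BDC·A·B·D·BDC·A·B·A
    A ↦ D
    B ↦ BDC
    C ↦ B
    D ↦ A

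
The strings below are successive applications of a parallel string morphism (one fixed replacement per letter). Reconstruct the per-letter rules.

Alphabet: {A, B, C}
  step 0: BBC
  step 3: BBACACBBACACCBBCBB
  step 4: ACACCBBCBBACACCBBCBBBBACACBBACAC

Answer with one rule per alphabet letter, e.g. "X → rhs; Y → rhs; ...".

A->C, B->AC, C->BB

  step 3 ⇒ step 4: BBACACBBACACCBBCBB ⇒ AC·AC·C·BB·C·BB·AC·AC·C·BB·C·BB·BB·AC·AC·BB·AC·AC
    A ↦ C
    B ↦ AC
    C ↦ BB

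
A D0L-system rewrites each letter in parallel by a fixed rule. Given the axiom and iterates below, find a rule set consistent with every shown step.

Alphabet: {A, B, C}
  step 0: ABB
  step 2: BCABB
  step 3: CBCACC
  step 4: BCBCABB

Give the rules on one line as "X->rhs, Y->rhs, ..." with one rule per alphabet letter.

A->CA, B->C, C->B

  step 3 ⇒ step 4: CBCACC ⇒ B·C·B·CA·B·B
    A ↦ CA
    B ↦ C
    C ↦ B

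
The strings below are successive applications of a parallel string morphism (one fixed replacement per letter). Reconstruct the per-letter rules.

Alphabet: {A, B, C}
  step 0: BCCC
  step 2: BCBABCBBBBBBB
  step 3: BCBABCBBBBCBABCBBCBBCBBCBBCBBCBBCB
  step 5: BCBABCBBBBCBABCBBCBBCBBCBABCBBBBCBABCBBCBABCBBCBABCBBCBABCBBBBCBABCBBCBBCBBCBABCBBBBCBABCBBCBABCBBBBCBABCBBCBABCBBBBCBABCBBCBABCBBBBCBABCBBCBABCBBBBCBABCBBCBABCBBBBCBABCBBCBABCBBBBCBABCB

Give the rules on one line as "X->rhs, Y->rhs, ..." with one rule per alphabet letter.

A->BB, B->BCB, C->A

  step 2 ⇒ step 3: BCBABCBBBBBBB ⇒ BCB·A·BCB·BB·BCB·A·BCB·BCB·BCB·BCB·BCB·BCB·BCB
    A ↦ BB
    B ↦ BCB
    C ↦ A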